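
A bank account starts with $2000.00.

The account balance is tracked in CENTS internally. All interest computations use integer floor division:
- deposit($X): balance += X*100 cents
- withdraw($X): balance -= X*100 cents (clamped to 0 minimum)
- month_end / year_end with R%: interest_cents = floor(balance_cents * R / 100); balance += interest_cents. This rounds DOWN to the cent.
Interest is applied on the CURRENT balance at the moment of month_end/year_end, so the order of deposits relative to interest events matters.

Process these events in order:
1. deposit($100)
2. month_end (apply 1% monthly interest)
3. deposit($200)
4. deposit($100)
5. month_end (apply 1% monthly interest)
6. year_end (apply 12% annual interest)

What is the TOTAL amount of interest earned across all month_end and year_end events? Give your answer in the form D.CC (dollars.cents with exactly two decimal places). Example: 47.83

Answer: 338.63

Derivation:
After 1 (deposit($100)): balance=$2100.00 total_interest=$0.00
After 2 (month_end (apply 1% monthly interest)): balance=$2121.00 total_interest=$21.00
After 3 (deposit($200)): balance=$2321.00 total_interest=$21.00
After 4 (deposit($100)): balance=$2421.00 total_interest=$21.00
After 5 (month_end (apply 1% monthly interest)): balance=$2445.21 total_interest=$45.21
After 6 (year_end (apply 12% annual interest)): balance=$2738.63 total_interest=$338.63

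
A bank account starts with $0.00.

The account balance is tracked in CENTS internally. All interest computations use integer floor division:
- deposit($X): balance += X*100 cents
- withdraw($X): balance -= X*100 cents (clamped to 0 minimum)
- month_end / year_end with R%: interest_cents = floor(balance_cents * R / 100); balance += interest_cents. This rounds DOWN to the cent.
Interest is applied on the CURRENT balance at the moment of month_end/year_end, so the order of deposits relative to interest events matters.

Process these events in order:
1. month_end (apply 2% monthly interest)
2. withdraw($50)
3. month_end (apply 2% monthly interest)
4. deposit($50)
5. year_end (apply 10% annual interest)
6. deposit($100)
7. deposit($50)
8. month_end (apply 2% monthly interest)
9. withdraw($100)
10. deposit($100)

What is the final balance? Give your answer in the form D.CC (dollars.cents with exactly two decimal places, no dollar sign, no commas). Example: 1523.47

Answer: 209.10

Derivation:
After 1 (month_end (apply 2% monthly interest)): balance=$0.00 total_interest=$0.00
After 2 (withdraw($50)): balance=$0.00 total_interest=$0.00
After 3 (month_end (apply 2% monthly interest)): balance=$0.00 total_interest=$0.00
After 4 (deposit($50)): balance=$50.00 total_interest=$0.00
After 5 (year_end (apply 10% annual interest)): balance=$55.00 total_interest=$5.00
After 6 (deposit($100)): balance=$155.00 total_interest=$5.00
After 7 (deposit($50)): balance=$205.00 total_interest=$5.00
After 8 (month_end (apply 2% monthly interest)): balance=$209.10 total_interest=$9.10
After 9 (withdraw($100)): balance=$109.10 total_interest=$9.10
After 10 (deposit($100)): balance=$209.10 total_interest=$9.10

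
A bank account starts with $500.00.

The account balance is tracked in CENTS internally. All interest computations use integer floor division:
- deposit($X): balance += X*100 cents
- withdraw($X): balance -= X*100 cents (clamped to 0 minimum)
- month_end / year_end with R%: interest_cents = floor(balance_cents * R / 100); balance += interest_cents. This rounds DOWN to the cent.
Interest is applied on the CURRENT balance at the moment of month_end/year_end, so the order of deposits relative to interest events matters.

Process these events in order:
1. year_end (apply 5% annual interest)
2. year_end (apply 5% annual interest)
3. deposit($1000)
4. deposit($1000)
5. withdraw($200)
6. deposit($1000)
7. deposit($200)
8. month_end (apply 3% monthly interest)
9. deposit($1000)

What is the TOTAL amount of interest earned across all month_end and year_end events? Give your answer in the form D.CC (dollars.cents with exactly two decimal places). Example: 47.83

Answer: 157.78

Derivation:
After 1 (year_end (apply 5% annual interest)): balance=$525.00 total_interest=$25.00
After 2 (year_end (apply 5% annual interest)): balance=$551.25 total_interest=$51.25
After 3 (deposit($1000)): balance=$1551.25 total_interest=$51.25
After 4 (deposit($1000)): balance=$2551.25 total_interest=$51.25
After 5 (withdraw($200)): balance=$2351.25 total_interest=$51.25
After 6 (deposit($1000)): balance=$3351.25 total_interest=$51.25
After 7 (deposit($200)): balance=$3551.25 total_interest=$51.25
After 8 (month_end (apply 3% monthly interest)): balance=$3657.78 total_interest=$157.78
After 9 (deposit($1000)): balance=$4657.78 total_interest=$157.78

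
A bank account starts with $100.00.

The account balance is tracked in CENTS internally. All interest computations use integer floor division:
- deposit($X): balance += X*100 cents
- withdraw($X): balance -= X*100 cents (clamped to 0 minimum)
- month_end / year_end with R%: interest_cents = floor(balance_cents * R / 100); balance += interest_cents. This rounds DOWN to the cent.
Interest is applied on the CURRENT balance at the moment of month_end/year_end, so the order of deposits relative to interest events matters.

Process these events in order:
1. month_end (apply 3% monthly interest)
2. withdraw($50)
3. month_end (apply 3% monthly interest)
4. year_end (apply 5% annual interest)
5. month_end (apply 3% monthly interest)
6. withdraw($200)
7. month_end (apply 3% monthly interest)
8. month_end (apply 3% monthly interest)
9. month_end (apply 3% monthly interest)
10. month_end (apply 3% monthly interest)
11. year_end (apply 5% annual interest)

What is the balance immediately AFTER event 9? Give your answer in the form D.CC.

After 1 (month_end (apply 3% monthly interest)): balance=$103.00 total_interest=$3.00
After 2 (withdraw($50)): balance=$53.00 total_interest=$3.00
After 3 (month_end (apply 3% monthly interest)): balance=$54.59 total_interest=$4.59
After 4 (year_end (apply 5% annual interest)): balance=$57.31 total_interest=$7.31
After 5 (month_end (apply 3% monthly interest)): balance=$59.02 total_interest=$9.02
After 6 (withdraw($200)): balance=$0.00 total_interest=$9.02
After 7 (month_end (apply 3% monthly interest)): balance=$0.00 total_interest=$9.02
After 8 (month_end (apply 3% monthly interest)): balance=$0.00 total_interest=$9.02
After 9 (month_end (apply 3% monthly interest)): balance=$0.00 total_interest=$9.02

Answer: 0.00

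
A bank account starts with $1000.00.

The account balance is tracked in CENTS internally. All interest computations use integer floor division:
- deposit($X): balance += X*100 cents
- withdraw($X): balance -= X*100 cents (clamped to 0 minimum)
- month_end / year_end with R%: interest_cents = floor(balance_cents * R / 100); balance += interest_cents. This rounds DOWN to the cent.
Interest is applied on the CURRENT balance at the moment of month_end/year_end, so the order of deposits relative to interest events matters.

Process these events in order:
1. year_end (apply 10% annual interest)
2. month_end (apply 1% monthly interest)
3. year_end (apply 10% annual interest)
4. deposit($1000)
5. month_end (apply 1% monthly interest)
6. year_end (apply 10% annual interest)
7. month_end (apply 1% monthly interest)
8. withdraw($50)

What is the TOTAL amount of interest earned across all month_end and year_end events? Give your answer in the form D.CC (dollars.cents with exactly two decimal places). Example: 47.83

After 1 (year_end (apply 10% annual interest)): balance=$1100.00 total_interest=$100.00
After 2 (month_end (apply 1% monthly interest)): balance=$1111.00 total_interest=$111.00
After 3 (year_end (apply 10% annual interest)): balance=$1222.10 total_interest=$222.10
After 4 (deposit($1000)): balance=$2222.10 total_interest=$222.10
After 5 (month_end (apply 1% monthly interest)): balance=$2244.32 total_interest=$244.32
After 6 (year_end (apply 10% annual interest)): balance=$2468.75 total_interest=$468.75
After 7 (month_end (apply 1% monthly interest)): balance=$2493.43 total_interest=$493.43
After 8 (withdraw($50)): balance=$2443.43 total_interest=$493.43

Answer: 493.43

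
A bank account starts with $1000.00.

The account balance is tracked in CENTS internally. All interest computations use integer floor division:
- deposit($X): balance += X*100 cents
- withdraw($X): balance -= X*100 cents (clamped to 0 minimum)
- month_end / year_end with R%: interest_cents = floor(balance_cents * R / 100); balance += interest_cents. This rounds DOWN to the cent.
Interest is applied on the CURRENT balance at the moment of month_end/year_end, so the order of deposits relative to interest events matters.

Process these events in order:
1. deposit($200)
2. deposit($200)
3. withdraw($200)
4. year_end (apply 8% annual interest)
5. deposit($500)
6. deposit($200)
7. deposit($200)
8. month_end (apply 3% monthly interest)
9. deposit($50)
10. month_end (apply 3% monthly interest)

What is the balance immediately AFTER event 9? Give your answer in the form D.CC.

After 1 (deposit($200)): balance=$1200.00 total_interest=$0.00
After 2 (deposit($200)): balance=$1400.00 total_interest=$0.00
After 3 (withdraw($200)): balance=$1200.00 total_interest=$0.00
After 4 (year_end (apply 8% annual interest)): balance=$1296.00 total_interest=$96.00
After 5 (deposit($500)): balance=$1796.00 total_interest=$96.00
After 6 (deposit($200)): balance=$1996.00 total_interest=$96.00
After 7 (deposit($200)): balance=$2196.00 total_interest=$96.00
After 8 (month_end (apply 3% monthly interest)): balance=$2261.88 total_interest=$161.88
After 9 (deposit($50)): balance=$2311.88 total_interest=$161.88

Answer: 2311.88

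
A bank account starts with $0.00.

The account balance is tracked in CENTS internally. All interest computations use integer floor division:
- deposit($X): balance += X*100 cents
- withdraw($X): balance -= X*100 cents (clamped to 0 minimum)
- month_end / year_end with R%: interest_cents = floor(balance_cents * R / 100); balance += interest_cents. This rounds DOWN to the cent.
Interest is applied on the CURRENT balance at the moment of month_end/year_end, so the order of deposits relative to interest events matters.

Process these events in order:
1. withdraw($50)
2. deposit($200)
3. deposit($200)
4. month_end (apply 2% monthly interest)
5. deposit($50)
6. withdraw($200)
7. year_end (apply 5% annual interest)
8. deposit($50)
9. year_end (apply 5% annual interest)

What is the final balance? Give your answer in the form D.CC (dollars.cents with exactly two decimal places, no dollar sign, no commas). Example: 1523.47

Answer: 336.94

Derivation:
After 1 (withdraw($50)): balance=$0.00 total_interest=$0.00
After 2 (deposit($200)): balance=$200.00 total_interest=$0.00
After 3 (deposit($200)): balance=$400.00 total_interest=$0.00
After 4 (month_end (apply 2% monthly interest)): balance=$408.00 total_interest=$8.00
After 5 (deposit($50)): balance=$458.00 total_interest=$8.00
After 6 (withdraw($200)): balance=$258.00 total_interest=$8.00
After 7 (year_end (apply 5% annual interest)): balance=$270.90 total_interest=$20.90
After 8 (deposit($50)): balance=$320.90 total_interest=$20.90
After 9 (year_end (apply 5% annual interest)): balance=$336.94 total_interest=$36.94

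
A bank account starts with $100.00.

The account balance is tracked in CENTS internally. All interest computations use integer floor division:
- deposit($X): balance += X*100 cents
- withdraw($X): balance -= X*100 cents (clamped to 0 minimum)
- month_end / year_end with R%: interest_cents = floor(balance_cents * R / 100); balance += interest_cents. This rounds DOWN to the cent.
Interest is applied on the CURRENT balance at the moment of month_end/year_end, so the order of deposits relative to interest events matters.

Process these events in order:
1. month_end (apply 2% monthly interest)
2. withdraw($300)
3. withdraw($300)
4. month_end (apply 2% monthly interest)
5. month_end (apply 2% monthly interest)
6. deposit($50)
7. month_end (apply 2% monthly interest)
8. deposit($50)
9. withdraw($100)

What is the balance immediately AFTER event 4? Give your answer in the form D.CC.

After 1 (month_end (apply 2% monthly interest)): balance=$102.00 total_interest=$2.00
After 2 (withdraw($300)): balance=$0.00 total_interest=$2.00
After 3 (withdraw($300)): balance=$0.00 total_interest=$2.00
After 4 (month_end (apply 2% monthly interest)): balance=$0.00 total_interest=$2.00

Answer: 0.00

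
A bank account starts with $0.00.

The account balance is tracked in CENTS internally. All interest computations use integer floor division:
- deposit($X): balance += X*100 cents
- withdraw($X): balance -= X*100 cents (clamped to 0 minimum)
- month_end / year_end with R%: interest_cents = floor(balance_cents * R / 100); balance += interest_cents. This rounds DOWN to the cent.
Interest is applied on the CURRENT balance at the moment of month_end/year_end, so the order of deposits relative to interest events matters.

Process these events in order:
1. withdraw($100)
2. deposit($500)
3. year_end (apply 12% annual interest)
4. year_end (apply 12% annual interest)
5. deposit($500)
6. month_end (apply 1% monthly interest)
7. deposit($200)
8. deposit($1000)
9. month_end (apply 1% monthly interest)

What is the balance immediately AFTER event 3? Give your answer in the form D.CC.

Answer: 560.00

Derivation:
After 1 (withdraw($100)): balance=$0.00 total_interest=$0.00
After 2 (deposit($500)): balance=$500.00 total_interest=$0.00
After 3 (year_end (apply 12% annual interest)): balance=$560.00 total_interest=$60.00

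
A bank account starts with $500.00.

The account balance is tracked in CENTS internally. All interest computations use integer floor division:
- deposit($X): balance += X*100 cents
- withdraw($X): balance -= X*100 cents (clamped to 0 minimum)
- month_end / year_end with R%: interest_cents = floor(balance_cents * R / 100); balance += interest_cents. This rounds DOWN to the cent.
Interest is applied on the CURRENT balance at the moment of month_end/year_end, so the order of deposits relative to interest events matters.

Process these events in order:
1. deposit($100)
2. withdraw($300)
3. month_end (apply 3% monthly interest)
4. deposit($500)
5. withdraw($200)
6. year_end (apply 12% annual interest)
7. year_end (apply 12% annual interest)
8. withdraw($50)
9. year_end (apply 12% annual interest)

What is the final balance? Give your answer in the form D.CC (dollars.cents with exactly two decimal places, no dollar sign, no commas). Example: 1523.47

After 1 (deposit($100)): balance=$600.00 total_interest=$0.00
After 2 (withdraw($300)): balance=$300.00 total_interest=$0.00
After 3 (month_end (apply 3% monthly interest)): balance=$309.00 total_interest=$9.00
After 4 (deposit($500)): balance=$809.00 total_interest=$9.00
After 5 (withdraw($200)): balance=$609.00 total_interest=$9.00
After 6 (year_end (apply 12% annual interest)): balance=$682.08 total_interest=$82.08
After 7 (year_end (apply 12% annual interest)): balance=$763.92 total_interest=$163.92
After 8 (withdraw($50)): balance=$713.92 total_interest=$163.92
After 9 (year_end (apply 12% annual interest)): balance=$799.59 total_interest=$249.59

Answer: 799.59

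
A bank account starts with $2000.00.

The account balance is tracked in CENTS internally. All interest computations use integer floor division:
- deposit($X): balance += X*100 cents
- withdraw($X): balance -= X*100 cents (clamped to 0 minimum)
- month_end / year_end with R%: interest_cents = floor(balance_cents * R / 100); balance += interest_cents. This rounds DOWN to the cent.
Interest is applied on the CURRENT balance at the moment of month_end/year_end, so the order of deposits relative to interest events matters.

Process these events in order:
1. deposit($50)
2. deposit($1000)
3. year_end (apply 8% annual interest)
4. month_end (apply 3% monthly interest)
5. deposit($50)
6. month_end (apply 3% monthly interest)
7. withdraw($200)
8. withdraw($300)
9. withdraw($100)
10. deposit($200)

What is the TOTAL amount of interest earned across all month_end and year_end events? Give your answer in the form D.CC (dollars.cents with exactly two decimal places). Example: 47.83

After 1 (deposit($50)): balance=$2050.00 total_interest=$0.00
After 2 (deposit($1000)): balance=$3050.00 total_interest=$0.00
After 3 (year_end (apply 8% annual interest)): balance=$3294.00 total_interest=$244.00
After 4 (month_end (apply 3% monthly interest)): balance=$3392.82 total_interest=$342.82
After 5 (deposit($50)): balance=$3442.82 total_interest=$342.82
After 6 (month_end (apply 3% monthly interest)): balance=$3546.10 total_interest=$446.10
After 7 (withdraw($200)): balance=$3346.10 total_interest=$446.10
After 8 (withdraw($300)): balance=$3046.10 total_interest=$446.10
After 9 (withdraw($100)): balance=$2946.10 total_interest=$446.10
After 10 (deposit($200)): balance=$3146.10 total_interest=$446.10

Answer: 446.10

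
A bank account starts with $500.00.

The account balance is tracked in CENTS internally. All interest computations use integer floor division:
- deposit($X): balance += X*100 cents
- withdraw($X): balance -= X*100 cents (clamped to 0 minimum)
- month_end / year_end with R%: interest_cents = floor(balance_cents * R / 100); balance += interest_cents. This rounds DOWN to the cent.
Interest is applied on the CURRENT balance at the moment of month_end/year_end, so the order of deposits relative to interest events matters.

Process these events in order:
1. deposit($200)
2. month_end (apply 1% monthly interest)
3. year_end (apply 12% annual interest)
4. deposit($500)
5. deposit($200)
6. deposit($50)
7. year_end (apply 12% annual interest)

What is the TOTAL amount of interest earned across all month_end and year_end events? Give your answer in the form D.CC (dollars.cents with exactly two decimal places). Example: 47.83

Answer: 276.86

Derivation:
After 1 (deposit($200)): balance=$700.00 total_interest=$0.00
After 2 (month_end (apply 1% monthly interest)): balance=$707.00 total_interest=$7.00
After 3 (year_end (apply 12% annual interest)): balance=$791.84 total_interest=$91.84
After 4 (deposit($500)): balance=$1291.84 total_interest=$91.84
After 5 (deposit($200)): balance=$1491.84 total_interest=$91.84
After 6 (deposit($50)): balance=$1541.84 total_interest=$91.84
After 7 (year_end (apply 12% annual interest)): balance=$1726.86 total_interest=$276.86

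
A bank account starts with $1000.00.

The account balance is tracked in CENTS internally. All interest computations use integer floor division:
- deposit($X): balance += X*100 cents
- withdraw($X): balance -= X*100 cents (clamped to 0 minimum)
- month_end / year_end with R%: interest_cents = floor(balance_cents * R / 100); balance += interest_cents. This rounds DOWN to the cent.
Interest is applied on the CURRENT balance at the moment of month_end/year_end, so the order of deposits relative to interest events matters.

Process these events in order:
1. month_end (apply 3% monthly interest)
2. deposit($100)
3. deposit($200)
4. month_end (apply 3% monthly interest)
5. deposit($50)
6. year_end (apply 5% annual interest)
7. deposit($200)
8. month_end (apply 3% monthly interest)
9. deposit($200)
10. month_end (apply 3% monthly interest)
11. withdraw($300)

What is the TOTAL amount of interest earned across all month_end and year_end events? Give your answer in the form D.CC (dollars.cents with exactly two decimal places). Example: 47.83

After 1 (month_end (apply 3% monthly interest)): balance=$1030.00 total_interest=$30.00
After 2 (deposit($100)): balance=$1130.00 total_interest=$30.00
After 3 (deposit($200)): balance=$1330.00 total_interest=$30.00
After 4 (month_end (apply 3% monthly interest)): balance=$1369.90 total_interest=$69.90
After 5 (deposit($50)): balance=$1419.90 total_interest=$69.90
After 6 (year_end (apply 5% annual interest)): balance=$1490.89 total_interest=$140.89
After 7 (deposit($200)): balance=$1690.89 total_interest=$140.89
After 8 (month_end (apply 3% monthly interest)): balance=$1741.61 total_interest=$191.61
After 9 (deposit($200)): balance=$1941.61 total_interest=$191.61
After 10 (month_end (apply 3% monthly interest)): balance=$1999.85 total_interest=$249.85
After 11 (withdraw($300)): balance=$1699.85 total_interest=$249.85

Answer: 249.85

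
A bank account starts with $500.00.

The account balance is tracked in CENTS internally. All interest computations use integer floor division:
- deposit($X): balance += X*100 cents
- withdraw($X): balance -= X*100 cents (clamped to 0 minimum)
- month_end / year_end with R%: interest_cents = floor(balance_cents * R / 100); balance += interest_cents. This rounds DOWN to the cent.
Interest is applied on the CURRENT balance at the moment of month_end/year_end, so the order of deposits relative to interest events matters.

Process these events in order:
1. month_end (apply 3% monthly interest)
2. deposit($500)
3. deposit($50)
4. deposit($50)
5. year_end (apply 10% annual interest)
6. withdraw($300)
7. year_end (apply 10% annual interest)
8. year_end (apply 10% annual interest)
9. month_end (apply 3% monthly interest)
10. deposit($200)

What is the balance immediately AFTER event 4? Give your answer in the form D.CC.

After 1 (month_end (apply 3% monthly interest)): balance=$515.00 total_interest=$15.00
After 2 (deposit($500)): balance=$1015.00 total_interest=$15.00
After 3 (deposit($50)): balance=$1065.00 total_interest=$15.00
After 4 (deposit($50)): balance=$1115.00 total_interest=$15.00

Answer: 1115.00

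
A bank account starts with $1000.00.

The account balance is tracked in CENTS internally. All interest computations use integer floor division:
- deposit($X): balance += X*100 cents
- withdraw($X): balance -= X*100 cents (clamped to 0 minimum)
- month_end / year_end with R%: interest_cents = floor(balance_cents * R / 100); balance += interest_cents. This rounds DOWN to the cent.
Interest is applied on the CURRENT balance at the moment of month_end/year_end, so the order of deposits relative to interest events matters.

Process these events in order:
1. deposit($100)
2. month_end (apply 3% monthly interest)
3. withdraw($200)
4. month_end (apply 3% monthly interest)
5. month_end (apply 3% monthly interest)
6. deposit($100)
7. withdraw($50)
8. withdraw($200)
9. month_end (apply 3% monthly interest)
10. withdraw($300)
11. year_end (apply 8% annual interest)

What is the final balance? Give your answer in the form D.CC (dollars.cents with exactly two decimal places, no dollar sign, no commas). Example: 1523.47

After 1 (deposit($100)): balance=$1100.00 total_interest=$0.00
After 2 (month_end (apply 3% monthly interest)): balance=$1133.00 total_interest=$33.00
After 3 (withdraw($200)): balance=$933.00 total_interest=$33.00
After 4 (month_end (apply 3% monthly interest)): balance=$960.99 total_interest=$60.99
After 5 (month_end (apply 3% monthly interest)): balance=$989.81 total_interest=$89.81
After 6 (deposit($100)): balance=$1089.81 total_interest=$89.81
After 7 (withdraw($50)): balance=$1039.81 total_interest=$89.81
After 8 (withdraw($200)): balance=$839.81 total_interest=$89.81
After 9 (month_end (apply 3% monthly interest)): balance=$865.00 total_interest=$115.00
After 10 (withdraw($300)): balance=$565.00 total_interest=$115.00
After 11 (year_end (apply 8% annual interest)): balance=$610.20 total_interest=$160.20

Answer: 610.20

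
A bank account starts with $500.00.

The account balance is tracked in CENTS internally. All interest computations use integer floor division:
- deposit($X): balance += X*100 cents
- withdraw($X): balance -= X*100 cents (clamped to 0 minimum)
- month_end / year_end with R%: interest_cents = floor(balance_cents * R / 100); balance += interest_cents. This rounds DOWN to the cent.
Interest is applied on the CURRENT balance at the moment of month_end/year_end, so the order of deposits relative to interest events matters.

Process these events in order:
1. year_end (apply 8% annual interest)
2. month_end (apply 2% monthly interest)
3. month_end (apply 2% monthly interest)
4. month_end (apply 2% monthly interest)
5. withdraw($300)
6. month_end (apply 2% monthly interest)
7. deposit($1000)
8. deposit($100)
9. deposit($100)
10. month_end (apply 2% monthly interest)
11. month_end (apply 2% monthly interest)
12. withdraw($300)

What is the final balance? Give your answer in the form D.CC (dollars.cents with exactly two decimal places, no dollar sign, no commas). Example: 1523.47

After 1 (year_end (apply 8% annual interest)): balance=$540.00 total_interest=$40.00
After 2 (month_end (apply 2% monthly interest)): balance=$550.80 total_interest=$50.80
After 3 (month_end (apply 2% monthly interest)): balance=$561.81 total_interest=$61.81
After 4 (month_end (apply 2% monthly interest)): balance=$573.04 total_interest=$73.04
After 5 (withdraw($300)): balance=$273.04 total_interest=$73.04
After 6 (month_end (apply 2% monthly interest)): balance=$278.50 total_interest=$78.50
After 7 (deposit($1000)): balance=$1278.50 total_interest=$78.50
After 8 (deposit($100)): balance=$1378.50 total_interest=$78.50
After 9 (deposit($100)): balance=$1478.50 total_interest=$78.50
After 10 (month_end (apply 2% monthly interest)): balance=$1508.07 total_interest=$108.07
After 11 (month_end (apply 2% monthly interest)): balance=$1538.23 total_interest=$138.23
After 12 (withdraw($300)): balance=$1238.23 total_interest=$138.23

Answer: 1238.23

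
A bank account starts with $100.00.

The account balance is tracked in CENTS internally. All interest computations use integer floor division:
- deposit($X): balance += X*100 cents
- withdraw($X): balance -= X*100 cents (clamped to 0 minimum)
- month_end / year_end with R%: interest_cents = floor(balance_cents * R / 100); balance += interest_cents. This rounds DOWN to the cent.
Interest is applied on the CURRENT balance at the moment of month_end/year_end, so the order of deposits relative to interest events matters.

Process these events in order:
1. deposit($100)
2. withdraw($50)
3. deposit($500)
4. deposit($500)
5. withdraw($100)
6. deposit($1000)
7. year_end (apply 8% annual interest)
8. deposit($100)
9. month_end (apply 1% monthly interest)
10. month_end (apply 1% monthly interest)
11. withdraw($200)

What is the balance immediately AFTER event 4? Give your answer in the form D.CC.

Answer: 1150.00

Derivation:
After 1 (deposit($100)): balance=$200.00 total_interest=$0.00
After 2 (withdraw($50)): balance=$150.00 total_interest=$0.00
After 3 (deposit($500)): balance=$650.00 total_interest=$0.00
After 4 (deposit($500)): balance=$1150.00 total_interest=$0.00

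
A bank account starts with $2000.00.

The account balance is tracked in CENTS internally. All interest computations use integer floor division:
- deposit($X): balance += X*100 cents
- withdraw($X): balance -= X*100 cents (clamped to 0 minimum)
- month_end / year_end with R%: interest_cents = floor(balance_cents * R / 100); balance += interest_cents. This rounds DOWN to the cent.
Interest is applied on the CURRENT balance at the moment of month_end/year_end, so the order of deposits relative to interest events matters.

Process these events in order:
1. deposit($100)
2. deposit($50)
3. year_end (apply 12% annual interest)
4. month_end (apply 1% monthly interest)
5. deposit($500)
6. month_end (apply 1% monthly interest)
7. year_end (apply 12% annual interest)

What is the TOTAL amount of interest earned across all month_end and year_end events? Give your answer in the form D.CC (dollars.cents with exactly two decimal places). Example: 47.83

Answer: 666.76

Derivation:
After 1 (deposit($100)): balance=$2100.00 total_interest=$0.00
After 2 (deposit($50)): balance=$2150.00 total_interest=$0.00
After 3 (year_end (apply 12% annual interest)): balance=$2408.00 total_interest=$258.00
After 4 (month_end (apply 1% monthly interest)): balance=$2432.08 total_interest=$282.08
After 5 (deposit($500)): balance=$2932.08 total_interest=$282.08
After 6 (month_end (apply 1% monthly interest)): balance=$2961.40 total_interest=$311.40
After 7 (year_end (apply 12% annual interest)): balance=$3316.76 total_interest=$666.76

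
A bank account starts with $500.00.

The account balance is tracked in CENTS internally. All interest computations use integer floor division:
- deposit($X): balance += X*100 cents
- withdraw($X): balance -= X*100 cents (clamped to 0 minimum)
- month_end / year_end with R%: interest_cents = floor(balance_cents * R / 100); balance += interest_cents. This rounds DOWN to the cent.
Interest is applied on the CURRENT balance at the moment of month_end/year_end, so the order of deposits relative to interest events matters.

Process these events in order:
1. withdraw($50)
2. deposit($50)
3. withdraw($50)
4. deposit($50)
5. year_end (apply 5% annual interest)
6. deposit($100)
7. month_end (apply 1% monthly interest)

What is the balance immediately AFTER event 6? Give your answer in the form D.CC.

Answer: 625.00

Derivation:
After 1 (withdraw($50)): balance=$450.00 total_interest=$0.00
After 2 (deposit($50)): balance=$500.00 total_interest=$0.00
After 3 (withdraw($50)): balance=$450.00 total_interest=$0.00
After 4 (deposit($50)): balance=$500.00 total_interest=$0.00
After 5 (year_end (apply 5% annual interest)): balance=$525.00 total_interest=$25.00
After 6 (deposit($100)): balance=$625.00 total_interest=$25.00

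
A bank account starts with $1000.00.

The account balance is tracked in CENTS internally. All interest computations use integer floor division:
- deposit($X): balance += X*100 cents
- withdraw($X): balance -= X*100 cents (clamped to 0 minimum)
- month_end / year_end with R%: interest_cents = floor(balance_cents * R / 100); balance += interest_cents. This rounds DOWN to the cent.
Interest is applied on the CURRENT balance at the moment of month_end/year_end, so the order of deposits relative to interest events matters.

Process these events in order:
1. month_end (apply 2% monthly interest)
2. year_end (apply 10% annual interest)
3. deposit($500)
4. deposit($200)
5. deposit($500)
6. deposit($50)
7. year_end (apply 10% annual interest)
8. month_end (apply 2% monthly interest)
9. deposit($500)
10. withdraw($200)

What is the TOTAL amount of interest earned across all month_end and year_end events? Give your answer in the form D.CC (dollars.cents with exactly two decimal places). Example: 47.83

After 1 (month_end (apply 2% monthly interest)): balance=$1020.00 total_interest=$20.00
After 2 (year_end (apply 10% annual interest)): balance=$1122.00 total_interest=$122.00
After 3 (deposit($500)): balance=$1622.00 total_interest=$122.00
After 4 (deposit($200)): balance=$1822.00 total_interest=$122.00
After 5 (deposit($500)): balance=$2322.00 total_interest=$122.00
After 6 (deposit($50)): balance=$2372.00 total_interest=$122.00
After 7 (year_end (apply 10% annual interest)): balance=$2609.20 total_interest=$359.20
After 8 (month_end (apply 2% monthly interest)): balance=$2661.38 total_interest=$411.38
After 9 (deposit($500)): balance=$3161.38 total_interest=$411.38
After 10 (withdraw($200)): balance=$2961.38 total_interest=$411.38

Answer: 411.38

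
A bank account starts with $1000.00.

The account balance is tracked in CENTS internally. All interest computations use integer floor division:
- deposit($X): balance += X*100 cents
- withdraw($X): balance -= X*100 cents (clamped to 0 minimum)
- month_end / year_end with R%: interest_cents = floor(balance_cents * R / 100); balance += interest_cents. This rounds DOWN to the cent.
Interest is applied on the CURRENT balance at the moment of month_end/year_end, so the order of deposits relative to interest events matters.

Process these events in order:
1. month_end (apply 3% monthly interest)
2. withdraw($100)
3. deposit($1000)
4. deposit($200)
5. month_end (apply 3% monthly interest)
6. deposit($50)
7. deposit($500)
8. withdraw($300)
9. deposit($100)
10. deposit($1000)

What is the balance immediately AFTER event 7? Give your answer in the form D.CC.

Answer: 2743.90

Derivation:
After 1 (month_end (apply 3% monthly interest)): balance=$1030.00 total_interest=$30.00
After 2 (withdraw($100)): balance=$930.00 total_interest=$30.00
After 3 (deposit($1000)): balance=$1930.00 total_interest=$30.00
After 4 (deposit($200)): balance=$2130.00 total_interest=$30.00
After 5 (month_end (apply 3% monthly interest)): balance=$2193.90 total_interest=$93.90
After 6 (deposit($50)): balance=$2243.90 total_interest=$93.90
After 7 (deposit($500)): balance=$2743.90 total_interest=$93.90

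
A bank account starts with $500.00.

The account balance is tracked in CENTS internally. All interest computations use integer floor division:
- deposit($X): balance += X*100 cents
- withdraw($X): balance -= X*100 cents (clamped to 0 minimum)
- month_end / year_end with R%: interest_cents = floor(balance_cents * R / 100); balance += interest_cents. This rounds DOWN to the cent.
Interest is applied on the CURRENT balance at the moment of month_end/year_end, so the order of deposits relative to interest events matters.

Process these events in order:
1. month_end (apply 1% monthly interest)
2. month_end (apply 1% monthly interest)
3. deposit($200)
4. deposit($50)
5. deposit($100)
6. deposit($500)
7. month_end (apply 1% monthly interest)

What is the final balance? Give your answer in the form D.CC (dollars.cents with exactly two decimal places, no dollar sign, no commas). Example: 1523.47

After 1 (month_end (apply 1% monthly interest)): balance=$505.00 total_interest=$5.00
After 2 (month_end (apply 1% monthly interest)): balance=$510.05 total_interest=$10.05
After 3 (deposit($200)): balance=$710.05 total_interest=$10.05
After 4 (deposit($50)): balance=$760.05 total_interest=$10.05
After 5 (deposit($100)): balance=$860.05 total_interest=$10.05
After 6 (deposit($500)): balance=$1360.05 total_interest=$10.05
After 7 (month_end (apply 1% monthly interest)): balance=$1373.65 total_interest=$23.65

Answer: 1373.65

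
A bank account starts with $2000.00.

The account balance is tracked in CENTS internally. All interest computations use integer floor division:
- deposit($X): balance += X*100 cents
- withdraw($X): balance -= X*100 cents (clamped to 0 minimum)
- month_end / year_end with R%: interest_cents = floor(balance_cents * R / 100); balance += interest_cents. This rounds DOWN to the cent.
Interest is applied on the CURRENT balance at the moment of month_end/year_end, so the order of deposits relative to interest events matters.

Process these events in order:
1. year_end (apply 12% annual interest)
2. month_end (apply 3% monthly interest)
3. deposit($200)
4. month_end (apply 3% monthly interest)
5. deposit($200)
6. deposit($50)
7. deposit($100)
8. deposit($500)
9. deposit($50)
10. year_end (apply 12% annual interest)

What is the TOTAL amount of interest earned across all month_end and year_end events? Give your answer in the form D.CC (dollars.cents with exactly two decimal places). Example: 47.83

Answer: 800.29

Derivation:
After 1 (year_end (apply 12% annual interest)): balance=$2240.00 total_interest=$240.00
After 2 (month_end (apply 3% monthly interest)): balance=$2307.20 total_interest=$307.20
After 3 (deposit($200)): balance=$2507.20 total_interest=$307.20
After 4 (month_end (apply 3% monthly interest)): balance=$2582.41 total_interest=$382.41
After 5 (deposit($200)): balance=$2782.41 total_interest=$382.41
After 6 (deposit($50)): balance=$2832.41 total_interest=$382.41
After 7 (deposit($100)): balance=$2932.41 total_interest=$382.41
After 8 (deposit($500)): balance=$3432.41 total_interest=$382.41
After 9 (deposit($50)): balance=$3482.41 total_interest=$382.41
After 10 (year_end (apply 12% annual interest)): balance=$3900.29 total_interest=$800.29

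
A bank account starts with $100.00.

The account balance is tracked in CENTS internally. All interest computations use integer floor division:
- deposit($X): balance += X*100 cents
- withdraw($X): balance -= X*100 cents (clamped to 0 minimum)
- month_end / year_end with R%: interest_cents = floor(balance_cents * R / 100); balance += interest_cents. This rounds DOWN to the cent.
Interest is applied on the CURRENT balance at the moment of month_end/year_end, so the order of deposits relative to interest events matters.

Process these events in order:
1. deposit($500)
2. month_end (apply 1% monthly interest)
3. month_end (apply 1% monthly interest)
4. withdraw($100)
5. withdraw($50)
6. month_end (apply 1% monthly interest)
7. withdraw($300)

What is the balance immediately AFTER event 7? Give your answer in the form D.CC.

After 1 (deposit($500)): balance=$600.00 total_interest=$0.00
After 2 (month_end (apply 1% monthly interest)): balance=$606.00 total_interest=$6.00
After 3 (month_end (apply 1% monthly interest)): balance=$612.06 total_interest=$12.06
After 4 (withdraw($100)): balance=$512.06 total_interest=$12.06
After 5 (withdraw($50)): balance=$462.06 total_interest=$12.06
After 6 (month_end (apply 1% monthly interest)): balance=$466.68 total_interest=$16.68
After 7 (withdraw($300)): balance=$166.68 total_interest=$16.68

Answer: 166.68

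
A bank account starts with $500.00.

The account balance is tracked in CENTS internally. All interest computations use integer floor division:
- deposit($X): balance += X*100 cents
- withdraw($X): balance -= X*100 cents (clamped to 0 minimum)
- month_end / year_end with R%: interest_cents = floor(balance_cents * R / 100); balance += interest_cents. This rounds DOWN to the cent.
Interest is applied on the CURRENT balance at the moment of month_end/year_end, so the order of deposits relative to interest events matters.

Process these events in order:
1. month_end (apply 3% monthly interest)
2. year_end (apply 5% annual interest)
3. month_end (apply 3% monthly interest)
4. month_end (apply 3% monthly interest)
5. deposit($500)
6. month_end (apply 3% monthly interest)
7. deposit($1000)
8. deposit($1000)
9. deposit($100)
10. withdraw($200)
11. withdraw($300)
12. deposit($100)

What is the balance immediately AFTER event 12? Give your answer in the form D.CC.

Answer: 2805.88

Derivation:
After 1 (month_end (apply 3% monthly interest)): balance=$515.00 total_interest=$15.00
After 2 (year_end (apply 5% annual interest)): balance=$540.75 total_interest=$40.75
After 3 (month_end (apply 3% monthly interest)): balance=$556.97 total_interest=$56.97
After 4 (month_end (apply 3% monthly interest)): balance=$573.67 total_interest=$73.67
After 5 (deposit($500)): balance=$1073.67 total_interest=$73.67
After 6 (month_end (apply 3% monthly interest)): balance=$1105.88 total_interest=$105.88
After 7 (deposit($1000)): balance=$2105.88 total_interest=$105.88
After 8 (deposit($1000)): balance=$3105.88 total_interest=$105.88
After 9 (deposit($100)): balance=$3205.88 total_interest=$105.88
After 10 (withdraw($200)): balance=$3005.88 total_interest=$105.88
After 11 (withdraw($300)): balance=$2705.88 total_interest=$105.88
After 12 (deposit($100)): balance=$2805.88 total_interest=$105.88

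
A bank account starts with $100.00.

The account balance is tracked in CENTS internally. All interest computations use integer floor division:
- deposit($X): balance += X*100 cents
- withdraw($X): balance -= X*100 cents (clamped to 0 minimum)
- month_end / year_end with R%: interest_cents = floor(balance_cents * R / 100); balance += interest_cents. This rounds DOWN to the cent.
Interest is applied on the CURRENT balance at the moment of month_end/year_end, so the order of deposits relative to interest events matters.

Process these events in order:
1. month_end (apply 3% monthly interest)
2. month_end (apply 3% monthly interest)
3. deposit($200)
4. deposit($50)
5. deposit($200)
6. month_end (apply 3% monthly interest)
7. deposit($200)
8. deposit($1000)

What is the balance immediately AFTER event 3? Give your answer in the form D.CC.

Answer: 306.09

Derivation:
After 1 (month_end (apply 3% monthly interest)): balance=$103.00 total_interest=$3.00
After 2 (month_end (apply 3% monthly interest)): balance=$106.09 total_interest=$6.09
After 3 (deposit($200)): balance=$306.09 total_interest=$6.09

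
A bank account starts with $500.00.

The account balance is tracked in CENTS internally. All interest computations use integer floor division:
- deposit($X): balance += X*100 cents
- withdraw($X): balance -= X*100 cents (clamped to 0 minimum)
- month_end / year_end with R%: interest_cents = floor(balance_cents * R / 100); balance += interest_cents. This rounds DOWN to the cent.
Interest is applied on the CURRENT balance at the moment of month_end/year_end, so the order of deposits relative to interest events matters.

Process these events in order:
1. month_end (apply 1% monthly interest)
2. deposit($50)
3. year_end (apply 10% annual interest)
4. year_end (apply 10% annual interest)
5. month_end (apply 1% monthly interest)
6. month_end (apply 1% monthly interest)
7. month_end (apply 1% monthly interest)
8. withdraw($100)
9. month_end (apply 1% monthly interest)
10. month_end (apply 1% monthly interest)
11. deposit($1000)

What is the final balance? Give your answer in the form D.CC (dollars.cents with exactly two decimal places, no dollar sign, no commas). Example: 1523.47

After 1 (month_end (apply 1% monthly interest)): balance=$505.00 total_interest=$5.00
After 2 (deposit($50)): balance=$555.00 total_interest=$5.00
After 3 (year_end (apply 10% annual interest)): balance=$610.50 total_interest=$60.50
After 4 (year_end (apply 10% annual interest)): balance=$671.55 total_interest=$121.55
After 5 (month_end (apply 1% monthly interest)): balance=$678.26 total_interest=$128.26
After 6 (month_end (apply 1% monthly interest)): balance=$685.04 total_interest=$135.04
After 7 (month_end (apply 1% monthly interest)): balance=$691.89 total_interest=$141.89
After 8 (withdraw($100)): balance=$591.89 total_interest=$141.89
After 9 (month_end (apply 1% monthly interest)): balance=$597.80 total_interest=$147.80
After 10 (month_end (apply 1% monthly interest)): balance=$603.77 total_interest=$153.77
After 11 (deposit($1000)): balance=$1603.77 total_interest=$153.77

Answer: 1603.77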